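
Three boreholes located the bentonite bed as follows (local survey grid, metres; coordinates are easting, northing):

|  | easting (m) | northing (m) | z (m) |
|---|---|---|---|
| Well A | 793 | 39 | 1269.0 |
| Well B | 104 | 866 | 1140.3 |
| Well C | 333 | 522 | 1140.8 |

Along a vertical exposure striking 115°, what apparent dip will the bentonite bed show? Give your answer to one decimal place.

29.9°

Let the plane be z = a·easting + b·northing + c.
Well B−Well A: −689a + 827b = −128.7;  Well C−Well A: −460a + 483b = −128.2.
Solving gives a = 0.92078, b = 0.61150.
Unit vector along 115° is (sin 115°, cos 115°) = (0.9063, -0.4226).
Slope in that direction = a·(0.9063) + b·(-0.4226) = 0.57607.
Apparent dip = arctan|0.57607| = 29.9° (true dip is 47.9°, so apparent ≤ true as expected).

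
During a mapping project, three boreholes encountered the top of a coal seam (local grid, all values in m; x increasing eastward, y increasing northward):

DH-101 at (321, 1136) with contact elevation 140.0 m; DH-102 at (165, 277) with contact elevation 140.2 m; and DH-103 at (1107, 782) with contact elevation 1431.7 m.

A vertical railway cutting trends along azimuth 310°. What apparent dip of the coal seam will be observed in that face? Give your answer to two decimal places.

53.29°

Two edge vectors: DH-101→DH-102 = (-156, -859, 0.2), DH-101→DH-103 = (786, -354, 1291.7).
Normal n = (DH-101→DH-102) × (DH-101→DH-103) = (-1109499.5, 201662.4, 730398).
So ∂z/∂x = −n_x/n_z = 1.51903 and ∂z/∂y = −n_y/n_z = −0.27610.
Unit vector along 310° is (sin 310°, cos 310°) = (-0.7660, 0.6428).
Slope in that direction = a·(-0.7660) + b·(0.6428) = −1.34112.
Apparent dip = arctan|1.34112| = 53.29° (true dip is 57.1°, so apparent ≤ true as expected).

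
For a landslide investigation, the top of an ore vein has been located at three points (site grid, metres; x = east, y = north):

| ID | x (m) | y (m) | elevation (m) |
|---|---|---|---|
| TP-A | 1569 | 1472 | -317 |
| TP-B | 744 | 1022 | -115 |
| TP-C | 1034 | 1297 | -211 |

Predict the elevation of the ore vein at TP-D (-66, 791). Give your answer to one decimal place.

38.2 m

Two edge vectors: TP-A→TP-B = (-825, -450, 202), TP-A→TP-C = (-535, -175, 106).
Normal n = (TP-A→TP-B) × (TP-A→TP-C) = (-12350, -20620, -96375).
So ∂z/∂x = −n_x/n_z = −0.128145 and ∂z/∂y = −n_y/n_z = −0.213956.
Intercept c from TP-A: -317 + 201.06 + 314.94 = 199.00.
At (-66, 791): z = 8.5 − 169.2 + 199.00 = 38.2 m.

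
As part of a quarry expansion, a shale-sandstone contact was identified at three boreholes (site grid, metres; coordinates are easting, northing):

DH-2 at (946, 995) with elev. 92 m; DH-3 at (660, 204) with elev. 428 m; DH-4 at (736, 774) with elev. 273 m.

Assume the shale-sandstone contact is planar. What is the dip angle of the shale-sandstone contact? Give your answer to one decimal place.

Let the plane be z = a·easting + b·northing + c.
DH-3−DH-2: −286a − 791b = 336;  DH-4−DH-2: −210a − 221b = 181.
Solving gives a = −0.66970, b = −0.18264.
Gradient magnitude |∇z| = √(a² + b²) = √(0.44850 + 0.03336) = 0.69416.
True dip = arctan(0.69416) = 34.8°, dipping toward ENE (azimuth ≈ 075°).

34.8°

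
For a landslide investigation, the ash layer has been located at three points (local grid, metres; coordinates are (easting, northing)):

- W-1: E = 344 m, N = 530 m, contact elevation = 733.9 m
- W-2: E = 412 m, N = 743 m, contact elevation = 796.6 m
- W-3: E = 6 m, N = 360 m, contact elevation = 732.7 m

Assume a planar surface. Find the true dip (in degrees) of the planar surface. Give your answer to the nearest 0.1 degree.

Let the plane be z = a·E + b·N + c.
W-2−W-1: 68a + 213b = 62.7;  W-3−W-1: −338a − 170b = −1.2.
Solving gives a = −0.17214, b = 0.34932.
Gradient magnitude |∇z| = √(a² + b²) = √(0.02963 + 0.12203) = 0.38944.
True dip = arctan(0.38944) = 21.3°, dipping toward SSE (azimuth ≈ 154°).

21.3°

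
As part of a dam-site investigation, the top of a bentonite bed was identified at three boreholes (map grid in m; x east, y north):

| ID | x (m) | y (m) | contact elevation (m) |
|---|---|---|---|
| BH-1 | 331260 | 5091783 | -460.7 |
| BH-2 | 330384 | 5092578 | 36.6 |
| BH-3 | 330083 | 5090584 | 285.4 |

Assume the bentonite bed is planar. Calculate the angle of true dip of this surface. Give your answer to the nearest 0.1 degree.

31.0°

Two edge vectors: BH-1→BH-2 = (-876, 795, 497.3), BH-1→BH-3 = (-1177, -1199, 746.1).
Normal n = (BH-1→BH-2) × (BH-1→BH-3) = (1189412.2, 68261.5, 1986039).
So ∂z/∂x = −n_x/n_z = −0.59889 and ∂z/∂y = −n_y/n_z = −0.03437.
Gradient magnitude |∇z| = √(a² + b²) = √(0.35867 + 0.00118) = 0.59987.
True dip = arctan(0.59987) = 31.0°, dipping toward E (azimuth ≈ 087°).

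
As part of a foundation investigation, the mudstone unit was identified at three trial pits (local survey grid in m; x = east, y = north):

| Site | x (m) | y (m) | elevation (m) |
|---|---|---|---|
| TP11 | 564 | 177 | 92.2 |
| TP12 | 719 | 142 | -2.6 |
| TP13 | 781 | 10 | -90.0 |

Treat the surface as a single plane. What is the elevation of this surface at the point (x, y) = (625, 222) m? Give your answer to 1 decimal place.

79.5 m

Let the plane be z = a·x + b·y + c.
TP12−TP11: 155a − 35b = −94.8;  TP13−TP11: 217a − 167b = −182.2.
Solving gives a = −0.51693, b = 0.41932.
Then c = 92.2 − a·564 − b·177 = 309.53.
At (625, 222): z = −323.1 + 93.1 + 309.53 = 79.5 m.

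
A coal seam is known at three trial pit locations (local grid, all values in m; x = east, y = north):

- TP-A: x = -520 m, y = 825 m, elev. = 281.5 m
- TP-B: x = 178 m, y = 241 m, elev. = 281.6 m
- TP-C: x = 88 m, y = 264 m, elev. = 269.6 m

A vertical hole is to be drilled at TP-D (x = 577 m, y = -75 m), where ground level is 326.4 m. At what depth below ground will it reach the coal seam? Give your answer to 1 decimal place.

40.7 m

Let the plane be z = a·x + b·y + c.
TP-B−TP-A: 698a − 584b = 0.1;  TP-C−TP-A: 608a − 561b = −11.9.
Solving gives a = 0.19191, b = 0.22920.
Then c = 281.5 − a·-520 − b·825 = 192.20.
At (577, -75): z_contact = 110.73 − 17.19 + 192.20 = 285.74 m.
Depth below ground = 326.4 − 285.74 = 40.7 m.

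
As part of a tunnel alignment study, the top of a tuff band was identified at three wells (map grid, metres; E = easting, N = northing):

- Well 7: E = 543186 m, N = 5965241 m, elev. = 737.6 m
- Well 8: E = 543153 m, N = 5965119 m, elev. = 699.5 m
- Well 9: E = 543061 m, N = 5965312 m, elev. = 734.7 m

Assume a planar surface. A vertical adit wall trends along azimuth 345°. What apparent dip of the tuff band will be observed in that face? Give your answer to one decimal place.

Let the plane be z = a·E + b·N + c.
Well 8−Well 7: −33a − 122b = −38.1;  Well 9−Well 7: −125a + 71b = −2.9.
Solving gives a = 0.17387, b = 0.26526.
Unit vector along 345° is (sin 345°, cos 345°) = (-0.2588, 0.9659).
Slope in that direction = a·(-0.2588) + b·(0.9659) = 0.21122.
Apparent dip = arctan|0.21122| = 11.9° (true dip is 17.6°, so apparent ≤ true as expected).

11.9°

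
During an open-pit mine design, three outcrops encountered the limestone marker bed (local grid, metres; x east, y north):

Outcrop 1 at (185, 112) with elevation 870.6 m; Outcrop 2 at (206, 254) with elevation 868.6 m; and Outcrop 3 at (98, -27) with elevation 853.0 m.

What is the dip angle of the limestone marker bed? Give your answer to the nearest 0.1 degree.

16.7°

Two edge vectors: Outcrop 1→Outcrop 2 = (21, 142, -2), Outcrop 1→Outcrop 3 = (-87, -139, -17.6).
Normal n = (Outcrop 1→Outcrop 2) × (Outcrop 1→Outcrop 3) = (-2777.2, 543.6, 9435).
So ∂z/∂x = −n_x/n_z = 0.29435 and ∂z/∂y = −n_y/n_z = −0.05762.
Gradient magnitude |∇z| = √(a² + b²) = √(0.08664 + 0.00332) = 0.29994.
True dip = arctan(0.29994) = 16.7°, dipping toward W (azimuth ≈ 281°).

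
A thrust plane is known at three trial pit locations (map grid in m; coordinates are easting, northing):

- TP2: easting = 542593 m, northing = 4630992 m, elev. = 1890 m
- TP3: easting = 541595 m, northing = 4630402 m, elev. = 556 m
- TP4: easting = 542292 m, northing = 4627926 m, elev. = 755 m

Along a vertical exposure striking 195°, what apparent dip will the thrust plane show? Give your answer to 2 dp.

28.91°

Let the plane be z = a·easting + b·northing + c.
TP3−TP2: −998a − 590b = −1334;  TP4−TP2: −301a − 3066b = −1135.
Solving gives a = 1.18670, b = 0.25369.
Unit vector along 195° is (sin 195°, cos 195°) = (-0.2588, -0.9659).
Slope in that direction = a·(-0.2588) + b·(-0.9659) = −0.55218.
Apparent dip = arctan|0.55218| = 28.91° (true dip is 50.5°, so apparent ≤ true as expected).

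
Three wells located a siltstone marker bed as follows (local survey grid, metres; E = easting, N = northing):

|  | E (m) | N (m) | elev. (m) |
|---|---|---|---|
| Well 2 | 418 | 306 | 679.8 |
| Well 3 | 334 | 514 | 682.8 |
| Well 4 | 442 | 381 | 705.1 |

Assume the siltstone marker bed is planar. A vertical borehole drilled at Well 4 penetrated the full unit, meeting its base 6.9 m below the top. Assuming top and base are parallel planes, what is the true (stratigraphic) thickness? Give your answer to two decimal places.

6.20 m

Two edge vectors: Well 2→Well 3 = (-84, 208, 3), Well 2→Well 4 = (24, 75, 25.3).
Normal n = (Well 2→Well 3) × (Well 2→Well 4) = (5037.4, 2197.2, -11292).
So ∂z/∂E = −n_x/n_z = 0.44610 and ∂z/∂N = −n_y/n_z = 0.19458.
|∇z| = √(a²+b²) = 0.48669, so dip δ = arctan(0.48669) = 25.95°.
True thickness = vertical thickness × cos δ = 6.9 × cos 25.95° = 6.20 m.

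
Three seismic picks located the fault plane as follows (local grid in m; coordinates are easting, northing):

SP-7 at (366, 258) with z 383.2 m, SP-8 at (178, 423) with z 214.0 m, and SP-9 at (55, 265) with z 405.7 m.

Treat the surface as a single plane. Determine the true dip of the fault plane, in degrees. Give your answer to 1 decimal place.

Let the plane be z = a·easting + b·northing + c.
SP-8−SP-7: −188a + 165b = −169.2;  SP-9−SP-7: −311a + 7b = 22.5.
Solving gives a = −0.09794, b = −1.13705.
Gradient magnitude |∇z| = √(a² + b²) = √(0.00959 + 1.29288) = 1.14126.
True dip = arctan(1.14126) = 48.8°, dipping toward N (azimuth ≈ 005°).

48.8°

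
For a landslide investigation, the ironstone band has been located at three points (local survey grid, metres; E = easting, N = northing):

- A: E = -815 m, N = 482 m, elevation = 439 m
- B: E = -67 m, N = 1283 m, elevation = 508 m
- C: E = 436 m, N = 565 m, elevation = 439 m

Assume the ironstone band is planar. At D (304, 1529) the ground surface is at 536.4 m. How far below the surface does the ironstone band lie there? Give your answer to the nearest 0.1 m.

8.1 m

Two edge vectors: A→B = (748, 801, 69), A→C = (1251, 83, 0).
Normal n = (A→B) × (A→C) = (-5727, 86319, -939967).
So ∂z/∂E = −n_x/n_z = −0.006093 and ∂z/∂N = −n_y/n_z = 0.091832.
Intercept c from A: 439 − 4.97 − 44.26 = 389.77.
At (304, 1529): z_contact = −1.85 + 140.41 + 389.77 = 528.33 m.
Depth below ground = 536.4 − 528.33 = 8.1 m.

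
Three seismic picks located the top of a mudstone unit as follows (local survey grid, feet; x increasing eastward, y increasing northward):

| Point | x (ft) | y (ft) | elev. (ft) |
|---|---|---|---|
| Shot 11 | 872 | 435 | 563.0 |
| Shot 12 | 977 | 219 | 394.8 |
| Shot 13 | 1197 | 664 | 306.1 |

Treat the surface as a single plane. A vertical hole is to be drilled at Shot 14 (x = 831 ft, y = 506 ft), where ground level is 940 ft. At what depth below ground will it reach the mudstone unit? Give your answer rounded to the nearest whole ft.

Two edge vectors: Shot 11→Shot 12 = (105, -216, -168.2), Shot 11→Shot 13 = (325, 229, -256.9).
Normal n = (Shot 11→Shot 12) × (Shot 11→Shot 13) = (94008.2, -27690.5, 94245).
So ∂z/∂x = −n_x/n_z = −0.99749 and ∂z/∂y = −n_y/n_z = 0.29381.
Intercept c from Shot 11: 563 + 869.81 − 127.81 = 1305.00.
At (831, 506): z_contact = −828.9 + 148.7 + 1305.00 = 624.8 ft.
Depth below ground = 940 − 624.8 = 315 ft.

315 ft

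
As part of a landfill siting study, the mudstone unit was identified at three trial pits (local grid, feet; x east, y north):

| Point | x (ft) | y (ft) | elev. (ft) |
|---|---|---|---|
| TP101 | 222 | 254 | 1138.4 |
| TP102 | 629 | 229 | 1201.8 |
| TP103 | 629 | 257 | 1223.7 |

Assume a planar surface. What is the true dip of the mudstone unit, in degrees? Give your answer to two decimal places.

38.95°

Let the plane be z = a·x + b·y + c.
TP102−TP101: 407a − 25b = 63.4;  TP103−TP101: 407a + 3b = 85.3.
Solving gives a = 0.20382, b = 0.78214.
Gradient magnitude |∇z| = √(a² + b²) = √(0.04154 + 0.61175) = 0.80826.
True dip = arctan(0.80826) = 38.95°, dipping toward SSW (azimuth ≈ 195°).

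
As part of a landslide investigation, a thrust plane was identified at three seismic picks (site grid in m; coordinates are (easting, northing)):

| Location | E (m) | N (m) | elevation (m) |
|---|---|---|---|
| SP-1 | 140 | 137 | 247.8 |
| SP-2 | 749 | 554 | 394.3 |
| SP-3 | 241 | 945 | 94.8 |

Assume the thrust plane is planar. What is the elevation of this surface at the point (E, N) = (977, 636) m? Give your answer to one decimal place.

Let the plane be z = a·E + b·N + c.
SP-2−SP-1: 609a + 417b = 146.5;  SP-3−SP-1: 101a + 808b = −153.
Solving gives a = 0.40487, b = −0.23997.
Then c = 247.8 − a·140 − b·137 = 223.99.
At (977, 636): z = 395.6 − 152.6 + 223.99 = 466.9 m.

466.9 m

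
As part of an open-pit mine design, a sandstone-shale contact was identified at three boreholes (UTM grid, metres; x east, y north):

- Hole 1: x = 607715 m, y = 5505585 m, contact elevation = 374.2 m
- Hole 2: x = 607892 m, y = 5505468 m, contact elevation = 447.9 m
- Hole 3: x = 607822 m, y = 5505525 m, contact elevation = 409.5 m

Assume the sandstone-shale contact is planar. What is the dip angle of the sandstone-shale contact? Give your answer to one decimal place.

Let the plane be z = a·x + b·y + c.
Hole 2−Hole 1: 177a − 117b = 73.7;  Hole 3−Hole 1: 107a − 60b = 35.3.
Solving gives a = −0.15371, b = −0.86245.
Gradient magnitude |∇z| = √(a² + b²) = √(0.02363 + 0.74383) = 0.87604.
True dip = arctan(0.87604) = 41.2°, dipping toward N (azimuth ≈ 010°).

41.2°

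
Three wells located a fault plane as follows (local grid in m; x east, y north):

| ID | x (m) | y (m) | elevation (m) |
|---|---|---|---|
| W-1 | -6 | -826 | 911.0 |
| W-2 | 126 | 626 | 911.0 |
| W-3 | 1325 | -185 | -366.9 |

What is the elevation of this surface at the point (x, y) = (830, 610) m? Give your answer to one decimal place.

202.7 m

Two edge vectors: W-1→W-2 = (132, 1452, 0), W-1→W-3 = (1331, 641, -1277.9).
Normal n = (W-1→W-2) × (W-1→W-3) = (-1855510.8, 168682.8, -1848000).
So ∂z/∂x = −n_x/n_z = −1.004064 and ∂z/∂y = −n_y/n_z = 0.091279.
Intercept c from W-1: 911 − 6.02 + 75.40 = 980.37.
At (830, 610): z = −833.4 + 55.7 + 980.37 = 202.7 m.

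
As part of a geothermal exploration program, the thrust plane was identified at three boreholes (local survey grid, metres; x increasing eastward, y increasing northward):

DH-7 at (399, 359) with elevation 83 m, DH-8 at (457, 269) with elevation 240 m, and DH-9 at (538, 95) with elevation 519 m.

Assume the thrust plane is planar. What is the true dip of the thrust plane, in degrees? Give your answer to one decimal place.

Let the plane be z = a·x + b·y + c.
DH-8−DH-7: 58a − 90b = 157;  DH-9−DH-7: 139a − 264b = 436.
Solving gives a = 0.78801, b = −1.23662.
Gradient magnitude |∇z| = √(a² + b²) = √(0.62096 + 1.52922) = 1.46635.
True dip = arctan(1.46635) = 55.7°, dipping toward NNW (azimuth ≈ 327°).

55.7°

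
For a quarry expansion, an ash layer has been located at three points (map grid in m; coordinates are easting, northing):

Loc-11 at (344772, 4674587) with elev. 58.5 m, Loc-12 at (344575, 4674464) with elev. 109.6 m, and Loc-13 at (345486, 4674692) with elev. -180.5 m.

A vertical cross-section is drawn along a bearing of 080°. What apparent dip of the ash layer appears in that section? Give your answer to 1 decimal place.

18.0°

Let the plane be z = a·easting + b·northing + c.
Loc-12−Loc-11: −197a − 123b = 51.1;  Loc-13−Loc-11: 714a + 105b = −239.
Solving gives a = −0.35795, b = 0.15785.
Unit vector along 080° is (sin 80°, cos 80°) = (0.9848, 0.1736).
Slope in that direction = a·(0.9848) + b·(0.1736) = −0.32510.
Apparent dip = arctan|0.32510| = 18.0° (true dip is 21.4°, so apparent ≤ true as expected).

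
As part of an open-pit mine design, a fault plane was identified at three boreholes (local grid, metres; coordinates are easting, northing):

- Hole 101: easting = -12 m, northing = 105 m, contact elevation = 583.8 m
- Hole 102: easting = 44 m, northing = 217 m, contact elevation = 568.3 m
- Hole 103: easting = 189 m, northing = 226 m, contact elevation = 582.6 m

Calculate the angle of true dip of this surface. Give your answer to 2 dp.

Let the plane be z = a·easting + b·northing + c.
Hole 102−Hole 101: 56a + 112b = −15.5;  Hole 103−Hole 101: 201a + 121b = −1.2.
Solving gives a = 0.11064, b = −0.19372.
Gradient magnitude |∇z| = √(a² + b²) = √(0.01224 + 0.03753) = 0.22309.
True dip = arctan(0.22309) = 12.58°, dipping toward NNW (azimuth ≈ 330°).

12.58°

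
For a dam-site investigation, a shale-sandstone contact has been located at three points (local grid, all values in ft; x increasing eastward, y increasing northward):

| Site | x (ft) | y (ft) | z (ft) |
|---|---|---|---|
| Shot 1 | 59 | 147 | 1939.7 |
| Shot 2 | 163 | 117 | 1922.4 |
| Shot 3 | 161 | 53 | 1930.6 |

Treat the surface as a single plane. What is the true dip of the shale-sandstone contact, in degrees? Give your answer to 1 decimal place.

13.2°

Let the plane be z = a·x + b·y + c.
Shot 2−Shot 1: 104a − 30b = −17.3;  Shot 3−Shot 1: 102a − 94b = −9.1.
Solving gives a = −0.20149, b = −0.12183.
Gradient magnitude |∇z| = √(a² + b²) = √(0.04060 + 0.01484) = 0.23546.
True dip = arctan(0.23546) = 13.2°, dipping toward ENE (azimuth ≈ 059°).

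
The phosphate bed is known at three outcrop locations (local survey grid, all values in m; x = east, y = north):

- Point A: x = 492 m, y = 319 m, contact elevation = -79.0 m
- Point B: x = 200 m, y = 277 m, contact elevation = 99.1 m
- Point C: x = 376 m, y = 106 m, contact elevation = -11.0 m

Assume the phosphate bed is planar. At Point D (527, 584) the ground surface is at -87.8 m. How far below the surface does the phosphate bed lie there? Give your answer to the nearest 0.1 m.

8.9 m

Two edge vectors: Point A→Point B = (-292, -42, 178.1), Point A→Point C = (-116, -213, 68).
Normal n = (Point A→Point B) × (Point A→Point C) = (35079.3, -803.6, 57324).
So ∂z/∂x = −n_x/n_z = −0.61195 and ∂z/∂y = −n_y/n_z = 0.01402.
Intercept c from Point A: -79 + 301.08 − 4.47 = 217.61.
At (527, 584): z_contact = −322.50 + 8.19 + 217.61 = -96.70 m.
Depth below ground = -87.8 − (-96.70) = 8.9 m.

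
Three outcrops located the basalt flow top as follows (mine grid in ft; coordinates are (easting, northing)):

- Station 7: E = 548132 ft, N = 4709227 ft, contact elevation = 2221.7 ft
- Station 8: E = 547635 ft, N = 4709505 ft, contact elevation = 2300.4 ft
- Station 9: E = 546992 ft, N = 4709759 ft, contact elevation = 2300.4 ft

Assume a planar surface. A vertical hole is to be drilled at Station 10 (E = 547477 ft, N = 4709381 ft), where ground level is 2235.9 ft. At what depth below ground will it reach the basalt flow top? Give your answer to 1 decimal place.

Two edge vectors: Station 7→Station 8 = (-497, 278, 78.7), Station 7→Station 9 = (-1140, 532, 78.7).
Normal n = (Station 7→Station 8) × (Station 7→Station 9) = (-19989.8, -50604.1, 52516).
So ∂z/∂E = −n_x/n_z = 0.380642090 and ∂z/∂N = −n_y/n_z = 0.963593952.
Intercept c from Station 7: 2221.7 − 208642.11 − 4537782.66 = −4744203.07.
At (547477, 4709381): z_contact = 208392.79 + 4537931.05 − 4744203.07 = 2120.77 ft.
Depth below ground = 2235.9 − 2120.77 = 115.1 ft.

115.1 ft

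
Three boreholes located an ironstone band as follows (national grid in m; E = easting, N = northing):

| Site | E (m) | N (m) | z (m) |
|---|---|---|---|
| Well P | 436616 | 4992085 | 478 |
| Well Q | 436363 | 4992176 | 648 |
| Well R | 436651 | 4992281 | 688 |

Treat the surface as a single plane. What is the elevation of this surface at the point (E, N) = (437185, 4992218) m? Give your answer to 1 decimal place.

Let the plane be z = a·E + b·N + c.
Well Q−Well P: −253a + 91b = 170;  Well R−Well P: 35a + 196b = 210.
Solving gives a = −0.269266481, b = 1.119511872.
Then c = 478 − a·436616 − b·4992085 = −5470654.37.
At (437185, 4992218): z = −117719.3 + 5588847.3 − 5470654.37 = 473.7 m.

473.7 m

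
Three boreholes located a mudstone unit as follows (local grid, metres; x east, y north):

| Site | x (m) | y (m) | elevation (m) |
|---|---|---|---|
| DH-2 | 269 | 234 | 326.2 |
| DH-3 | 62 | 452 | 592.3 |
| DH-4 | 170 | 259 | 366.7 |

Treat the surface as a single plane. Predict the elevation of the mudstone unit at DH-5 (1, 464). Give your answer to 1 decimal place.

Two edge vectors: DH-2→DH-3 = (-207, 218, 266.1), DH-2→DH-4 = (-99, 25, 40.5).
Normal n = (DH-2→DH-3) × (DH-2→DH-4) = (2176.5, -17960.4, 16407).
So ∂z/∂x = −n_x/n_z = −0.13266 and ∂z/∂y = −n_y/n_z = 1.09468.
Intercept c from DH-2: 326.2 + 35.68 − 256.15 = 105.73.
At (1, 464): z = −0.1 + 507.9 + 105.73 = 613.5 m.

613.5 m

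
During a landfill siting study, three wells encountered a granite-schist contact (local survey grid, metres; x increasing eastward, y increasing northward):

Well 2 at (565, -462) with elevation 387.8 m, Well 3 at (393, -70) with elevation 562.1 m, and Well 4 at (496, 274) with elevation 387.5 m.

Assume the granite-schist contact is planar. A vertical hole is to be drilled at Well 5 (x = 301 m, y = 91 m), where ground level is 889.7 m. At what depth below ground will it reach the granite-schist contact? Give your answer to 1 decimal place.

Let the plane be z = a·x + b·y + c.
Well 3−Well 2: −172a + 392b = 174.3;  Well 4−Well 2: −69a + 736b = −0.3.
Solving gives a = −1.28991, b = −0.12134.
Then c = 387.8 − a·565 − b·-462 = 1060.54.
At (301, 91): z_contact = −388.26 − 11.04 + 1060.54 = 661.24 m.
Depth below ground = 889.7 − 661.24 = 228.5 m.

228.5 m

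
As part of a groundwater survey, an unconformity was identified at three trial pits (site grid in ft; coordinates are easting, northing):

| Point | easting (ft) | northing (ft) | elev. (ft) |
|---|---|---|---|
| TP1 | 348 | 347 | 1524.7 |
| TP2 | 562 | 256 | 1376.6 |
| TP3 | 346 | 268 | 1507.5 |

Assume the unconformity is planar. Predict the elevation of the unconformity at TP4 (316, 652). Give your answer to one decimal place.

Let the plane be z = a·easting + b·northing + c.
TP2−TP1: 214a − 91b = −148.1;  TP3−TP1: −2a − 79b = −17.2.
Solving gives a = −0.59309, b = 0.23274.
Then c = 1524.7 − a·348 − b·347 = 1650.34.
At (316, 652): z = −187.4 + 151.7 + 1650.34 = 1614.7 ft.

1614.7 ft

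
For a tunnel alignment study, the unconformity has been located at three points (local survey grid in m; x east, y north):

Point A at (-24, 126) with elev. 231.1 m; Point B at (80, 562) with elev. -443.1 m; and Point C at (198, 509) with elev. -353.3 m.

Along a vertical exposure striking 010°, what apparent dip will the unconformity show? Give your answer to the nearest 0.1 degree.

Two edge vectors: Point A→Point B = (104, 436, -674.2), Point A→Point C = (222, 383, -584.4).
Normal n = (Point A→Point B) × (Point A→Point C) = (3420.2, -88894.8, -56960).
So ∂z/∂x = −n_x/n_z = 0.06005 and ∂z/∂y = −n_y/n_z = −1.56065.
Unit vector along 010° is (sin 10°, cos 10°) = (0.1736, 0.9848).
Slope in that direction = a·(0.1736) + b·(0.9848) = −1.52652.
Apparent dip = arctan|1.52652| = 56.8° (true dip is 57.4°, so apparent ≤ true as expected).

56.8°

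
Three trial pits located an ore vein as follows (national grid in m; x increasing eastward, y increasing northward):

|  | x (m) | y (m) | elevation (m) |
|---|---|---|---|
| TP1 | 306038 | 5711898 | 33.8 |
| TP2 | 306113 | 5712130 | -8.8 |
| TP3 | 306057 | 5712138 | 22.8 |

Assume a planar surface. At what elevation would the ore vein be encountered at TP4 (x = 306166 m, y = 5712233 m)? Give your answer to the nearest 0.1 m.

-38.8 m

Let the plane be z = a·x + b·y + c.
TP2−TP1: 75a + 232b = −42.6;  TP3−TP1: 19a + 240b = −11.
Solving gives a = −0.564449676, b = −0.001147734.
Then c = 33.8 − a·306038 − b·5711898 = 179332.59.
At (306166, 5712233): z = −172815.3 − 6556.1 + 179332.59 = -38.8 m.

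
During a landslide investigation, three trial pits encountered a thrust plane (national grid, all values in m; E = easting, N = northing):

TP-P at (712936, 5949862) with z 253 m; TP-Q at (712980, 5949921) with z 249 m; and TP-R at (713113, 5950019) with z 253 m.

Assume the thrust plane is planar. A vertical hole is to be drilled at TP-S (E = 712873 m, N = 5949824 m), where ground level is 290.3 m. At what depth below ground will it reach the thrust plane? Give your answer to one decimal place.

Two edge vectors: TP-P→TP-Q = (44, 59, -4), TP-P→TP-R = (177, 157, 0).
Normal n = (TP-P→TP-Q) × (TP-P→TP-R) = (628, -708, -3535).
So ∂z/∂E = −n_x/n_z = 0.177652051 and ∂z/∂N = −n_y/n_z = −0.200282885.
Intercept c from TP-P: 253 − 126654.54 + 1191655.53 = 1065253.99.
At (712873, 5949824): z_contact = 126643.35 − 1191647.92 + 1065253.99 = 249.42 m.
Depth below ground = 290.3 − 249.42 = 40.9 m.

40.9 m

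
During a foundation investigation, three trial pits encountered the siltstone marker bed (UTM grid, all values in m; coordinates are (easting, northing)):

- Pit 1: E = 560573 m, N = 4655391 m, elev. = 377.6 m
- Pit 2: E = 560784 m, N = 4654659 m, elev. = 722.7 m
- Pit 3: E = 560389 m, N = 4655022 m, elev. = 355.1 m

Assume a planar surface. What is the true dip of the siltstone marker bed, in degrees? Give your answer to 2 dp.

Let the plane be z = a·E + b·N + c.
Pit 2−Pit 1: 211a − 732b = 345.1;  Pit 3−Pit 1: −184a − 369b = −22.5.
Solving gives a = 0.67661, b = −0.27641.
Gradient magnitude |∇z| = √(a² + b²) = √(0.45780 + 0.07640) = 0.73090.
True dip = arctan(0.73090) = 36.16°, dipping toward WNW (azimuth ≈ 292°).

36.16°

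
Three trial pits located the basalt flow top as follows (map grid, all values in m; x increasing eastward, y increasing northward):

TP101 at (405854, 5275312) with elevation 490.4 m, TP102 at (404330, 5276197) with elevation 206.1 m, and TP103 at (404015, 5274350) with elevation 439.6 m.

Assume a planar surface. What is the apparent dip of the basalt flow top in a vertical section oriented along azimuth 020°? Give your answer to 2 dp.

Two edge vectors: TP101→TP102 = (-1524, 885, -284.3), TP101→TP103 = (-1839, -962, -50.8).
Normal n = (TP101→TP102) × (TP101→TP103) = (-318454.6, 445408.5, 3093603).
So ∂z/∂x = −n_x/n_z = 0.10294 and ∂z/∂y = −n_y/n_z = −0.14398.
Unit vector along 020° is (sin 20°, cos 20°) = (0.3420, 0.9397).
Slope in that direction = a·(0.3420) + b·(0.9397) = −0.10009.
Apparent dip = arctan|0.10009| = 5.72° (true dip is 10.0°, so apparent ≤ true as expected).

5.72°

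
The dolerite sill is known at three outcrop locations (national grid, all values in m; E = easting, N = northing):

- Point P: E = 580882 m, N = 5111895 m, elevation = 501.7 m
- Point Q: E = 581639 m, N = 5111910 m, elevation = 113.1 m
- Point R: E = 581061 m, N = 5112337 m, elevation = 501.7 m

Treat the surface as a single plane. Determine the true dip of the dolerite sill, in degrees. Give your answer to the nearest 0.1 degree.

29.2°

Two edge vectors: Point P→Point Q = (757, 15, -388.6), Point P→Point R = (179, 442, 0).
Normal n = (Point P→Point Q) × (Point P→Point R) = (171761.2, -69559.4, 331909).
So ∂z/∂E = −n_x/n_z = −0.51749 and ∂z/∂N = −n_y/n_z = 0.20957.
Gradient magnitude |∇z| = √(a² + b²) = √(0.26780 + 0.04392) = 0.55832.
True dip = arctan(0.55832) = 29.2°, dipping toward ESE (azimuth ≈ 112°).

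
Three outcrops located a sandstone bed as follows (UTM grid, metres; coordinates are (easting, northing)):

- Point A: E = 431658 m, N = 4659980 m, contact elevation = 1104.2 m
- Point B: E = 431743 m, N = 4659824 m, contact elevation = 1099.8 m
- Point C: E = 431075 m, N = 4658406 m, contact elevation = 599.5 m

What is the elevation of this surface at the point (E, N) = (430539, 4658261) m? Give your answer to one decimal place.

Let the plane be z = a·E + b·N + c.
Point B−Point A: 85a − 156b = −4.4;  Point C−Point A: −583a − 1574b = −504.7.
Solving gives a = 0.319516949, b = 0.202300901.
Then c = 1104.2 − a·431658 − b·4659980 = −1079536.00.
At (430539, 4658261): z = 137564.5 + 942370.4 − 1079536.00 = 398.9 m.

398.9 m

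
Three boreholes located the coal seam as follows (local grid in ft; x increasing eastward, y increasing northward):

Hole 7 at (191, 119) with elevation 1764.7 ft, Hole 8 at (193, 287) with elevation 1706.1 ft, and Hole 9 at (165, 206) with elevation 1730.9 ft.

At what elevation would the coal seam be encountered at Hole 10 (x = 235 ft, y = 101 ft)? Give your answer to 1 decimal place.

Let the plane be z = a·x + b·y + c.
Hole 8−Hole 7: 2a + 168b = −58.6;  Hole 9−Hole 7: −26a + 87b = −33.8.
Solving gives a = 0.12774, b = −0.35033.
Then c = 1764.7 − a·191 − b·119 = 1781.99.
At (235, 101): z = 30.0 − 35.4 + 1781.99 = 1776.6 ft.

1776.6 ft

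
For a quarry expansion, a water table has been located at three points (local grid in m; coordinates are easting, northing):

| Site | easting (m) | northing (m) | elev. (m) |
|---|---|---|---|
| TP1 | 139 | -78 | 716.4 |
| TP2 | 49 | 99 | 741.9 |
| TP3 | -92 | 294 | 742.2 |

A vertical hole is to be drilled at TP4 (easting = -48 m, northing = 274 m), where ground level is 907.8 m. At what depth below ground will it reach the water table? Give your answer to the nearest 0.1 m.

Two edge vectors: TP1→TP2 = (-90, 177, 25.5), TP1→TP3 = (-231, 372, 25.8).
Normal n = (TP1→TP2) × (TP1→TP3) = (-4919.4, -3568.5, 7407).
So ∂z/∂easting = −n_x/n_z = 0.66416 and ∂z/∂northing = −n_y/n_z = 0.48177.
Intercept c from TP1: 716.4 − 92.32 + 37.58 = 661.66.
At (-48, 274): z_contact = −31.88 + 132.01 + 661.66 = 761.79 m.
Depth below ground = 907.8 − 761.79 = 146.0 m.

146.0 m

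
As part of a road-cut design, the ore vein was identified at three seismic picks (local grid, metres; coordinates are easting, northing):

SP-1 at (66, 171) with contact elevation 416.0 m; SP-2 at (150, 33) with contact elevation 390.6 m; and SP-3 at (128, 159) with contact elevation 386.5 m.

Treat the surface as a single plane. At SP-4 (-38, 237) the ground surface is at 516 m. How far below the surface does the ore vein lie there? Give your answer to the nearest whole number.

Two edge vectors: SP-1→SP-2 = (84, -138, -25.4), SP-1→SP-3 = (62, -12, -29.5).
Normal n = (SP-1→SP-2) × (SP-1→SP-3) = (3766.2, 903.2, 7548).
So ∂z/∂easting = −n_x/n_z = −0.49897 and ∂z/∂northing = −n_y/n_z = −0.11966.
Intercept c from SP-1: 416 + 32.93 + 20.46 = 469.39.
At (-38, 237): z_contact = 19.0 − 28.4 + 469.39 = 460.0 m.
Depth below ground = 516 − 460.0 = 56 m.

56 m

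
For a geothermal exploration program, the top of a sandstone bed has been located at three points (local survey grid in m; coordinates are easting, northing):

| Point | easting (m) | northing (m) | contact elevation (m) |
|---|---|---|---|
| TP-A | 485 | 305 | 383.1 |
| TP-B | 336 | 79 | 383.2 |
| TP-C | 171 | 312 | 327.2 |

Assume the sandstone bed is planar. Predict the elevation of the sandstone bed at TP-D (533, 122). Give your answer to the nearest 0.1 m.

412.8 m

Let the plane be z = a·easting + b·northing + c.
TP-B−TP-A: −149a − 226b = 0.1;  TP-C−TP-A: −314a + 7b = −55.9.
Solving gives a = 0.17544, b = −0.11611.
Then c = 383.1 − a·485 − b·305 = 333.43.
At (533, 122): z = 93.5 − 14.2 + 333.43 = 412.8 m.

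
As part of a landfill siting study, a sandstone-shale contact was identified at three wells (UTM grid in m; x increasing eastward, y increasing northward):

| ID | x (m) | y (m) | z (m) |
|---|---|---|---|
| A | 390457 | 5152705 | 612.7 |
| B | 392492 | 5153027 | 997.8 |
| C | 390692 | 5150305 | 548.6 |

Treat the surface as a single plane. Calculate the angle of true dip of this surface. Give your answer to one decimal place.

Two edge vectors: A→B = (2035, 322, 385.1), A→C = (235, -2400, -64.1).
Normal n = (A→B) × (A→C) = (903599.8, 220942, -4959670).
So ∂z/∂x = −n_x/n_z = 0.18219 and ∂z/∂y = −n_y/n_z = 0.04455.
Gradient magnitude |∇z| = √(a² + b²) = √(0.03319 + 0.00198) = 0.18756.
True dip = arctan(0.18756) = 10.6°, dipping toward WSW (azimuth ≈ 256°).

10.6°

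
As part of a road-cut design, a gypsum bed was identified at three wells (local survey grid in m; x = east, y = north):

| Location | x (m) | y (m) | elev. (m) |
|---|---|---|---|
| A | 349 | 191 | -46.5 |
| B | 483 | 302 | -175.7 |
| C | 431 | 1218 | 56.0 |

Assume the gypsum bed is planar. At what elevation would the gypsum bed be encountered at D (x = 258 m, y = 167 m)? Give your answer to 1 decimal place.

51.0 m

Two edge vectors: A→B = (134, 111, -129.2), A→C = (82, 1027, 102.5).
Normal n = (A→B) × (A→C) = (144065.9, -24329.4, 128516).
So ∂z/∂x = −n_x/n_z = −1.120996 and ∂z/∂y = −n_y/n_z = 0.189310.
Intercept c from A: -46.5 + 391.23 − 36.16 = 308.57.
At (258, 167): z = −289.2 + 31.6 + 308.57 = 51.0 m.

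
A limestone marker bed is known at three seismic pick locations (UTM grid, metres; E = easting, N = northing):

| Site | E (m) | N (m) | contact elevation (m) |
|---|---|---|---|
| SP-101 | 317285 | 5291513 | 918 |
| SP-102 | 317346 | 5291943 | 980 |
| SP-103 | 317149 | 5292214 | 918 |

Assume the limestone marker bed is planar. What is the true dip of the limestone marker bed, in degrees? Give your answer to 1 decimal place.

Let the plane be z = a·E + b·N + c.
SP-102−SP-101: 61a + 430b = 62;  SP-103−SP-101: −136a + 701b = 0.
Solving gives a = 0.42929, b = 0.08329.
Gradient magnitude |∇z| = √(a² + b²) = √(0.18429 + 0.00694) = 0.43730.
True dip = arctan(0.43730) = 23.6°, dipping toward W (azimuth ≈ 259°).

23.6°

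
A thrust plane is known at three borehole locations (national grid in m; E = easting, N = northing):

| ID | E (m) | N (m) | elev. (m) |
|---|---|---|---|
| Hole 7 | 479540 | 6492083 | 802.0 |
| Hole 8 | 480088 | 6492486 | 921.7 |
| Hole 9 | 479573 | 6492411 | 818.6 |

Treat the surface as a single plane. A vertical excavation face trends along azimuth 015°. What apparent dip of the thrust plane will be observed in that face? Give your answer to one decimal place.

4.6°

Two edge vectors: Hole 7→Hole 8 = (548, 403, 119.7), Hole 7→Hole 9 = (33, 328, 16.6).
Normal n = (Hole 7→Hole 8) × (Hole 7→Hole 9) = (-32571.8, -5146.7, 166445).
So ∂z/∂E = −n_x/n_z = 0.19569 and ∂z/∂N = −n_y/n_z = 0.03092.
Unit vector along 015° is (sin 15°, cos 15°) = (0.2588, 0.9659).
Slope in that direction = a·(0.2588) + b·(0.9659) = 0.08052.
Apparent dip = arctan|0.08052| = 4.6° (true dip is 11.2°, so apparent ≤ true as expected).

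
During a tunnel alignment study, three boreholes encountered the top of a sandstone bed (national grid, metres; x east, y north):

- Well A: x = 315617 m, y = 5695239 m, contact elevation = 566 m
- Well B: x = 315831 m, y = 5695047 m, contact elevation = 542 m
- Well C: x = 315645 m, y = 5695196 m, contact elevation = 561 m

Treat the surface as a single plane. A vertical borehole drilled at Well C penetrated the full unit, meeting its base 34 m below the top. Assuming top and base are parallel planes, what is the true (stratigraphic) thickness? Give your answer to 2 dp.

33.81 m

Let the plane be z = a·x + b·y + c.
Well B−Well A: 214a − 192b = −24;  Well C−Well A: 28a − 43b = −5.
Solving gives a = −0.01882, b = 0.10403.
|∇z| = √(a²+b²) = 0.10571, so dip δ = arctan(0.10571) = 6.03°.
True thickness = vertical thickness × cos δ = 34 × cos 6.03° = 33.81 m.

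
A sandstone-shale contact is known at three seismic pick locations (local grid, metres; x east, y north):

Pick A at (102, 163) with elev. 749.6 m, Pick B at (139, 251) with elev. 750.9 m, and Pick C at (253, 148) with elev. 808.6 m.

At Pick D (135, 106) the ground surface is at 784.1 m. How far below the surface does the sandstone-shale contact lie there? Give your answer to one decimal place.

Let the plane be z = a·x + b·y + c.
Pick B−Pick A: 37a + 88b = 1.3;  Pick C−Pick A: 151a − 15b = 59.
Solving gives a = 0.37647, b = −0.14352.
Then c = 749.6 − a·102 − b·163 = 734.59.
At (135, 106): z_contact = 50.82 − 15.21 + 734.59 = 770.20 m.
Depth below ground = 784.1 − 770.20 = 13.9 m.

13.9 m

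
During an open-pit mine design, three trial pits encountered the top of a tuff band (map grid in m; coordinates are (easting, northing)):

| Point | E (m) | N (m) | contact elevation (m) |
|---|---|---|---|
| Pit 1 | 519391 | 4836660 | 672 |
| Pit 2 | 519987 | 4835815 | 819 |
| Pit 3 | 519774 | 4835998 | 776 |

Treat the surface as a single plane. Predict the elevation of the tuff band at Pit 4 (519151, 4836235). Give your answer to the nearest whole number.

Let the plane be z = a·E + b·N + c.
Pit 2−Pit 1: 596a − 845b = 147;  Pit 3−Pit 1: 383a − 662b = 104.
Solving gives a = 0.13302875, b = −0.08013593.
Then c = 672 − a·519391 − b·4836660 = 319168.33.
At (519151, 4836235): z = 69062.0 − 387556.2 + 319168.33 = 674.1 m.

674 m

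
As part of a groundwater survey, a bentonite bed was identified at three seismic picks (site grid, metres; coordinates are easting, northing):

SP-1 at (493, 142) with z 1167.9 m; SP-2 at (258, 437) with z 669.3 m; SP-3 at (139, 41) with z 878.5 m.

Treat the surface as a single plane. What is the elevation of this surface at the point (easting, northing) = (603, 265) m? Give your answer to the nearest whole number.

Two edge vectors: SP-1→SP-2 = (-235, 295, -498.6), SP-1→SP-3 = (-354, -101, -289.4).
Normal n = (SP-1→SP-2) × (SP-1→SP-3) = (-135731.6, 108495.4, 128165).
So ∂z/∂easting = −n_x/n_z = 1.05904 and ∂z/∂northing = −n_y/n_z = −0.84653.
Intercept c from SP-1: 1167.9 − 522.11 + 120.21 = 766.00.
At (603, 265): z = 638.6 − 224.3 + 766.00 = 1180.3 m.

1180 m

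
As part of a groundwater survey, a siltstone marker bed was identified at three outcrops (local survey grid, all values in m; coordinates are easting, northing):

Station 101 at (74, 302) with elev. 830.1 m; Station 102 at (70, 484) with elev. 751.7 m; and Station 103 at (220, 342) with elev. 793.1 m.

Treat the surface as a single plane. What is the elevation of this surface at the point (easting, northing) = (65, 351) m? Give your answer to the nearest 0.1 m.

Let the plane be z = a·easting + b·northing + c.
Station 102−Station 101: −4a + 182b = −78.4;  Station 103−Station 101: 146a + 40b = −37.
Solving gives a = −0.13460, b = −0.43373.
Then c = 830.1 − a·74 − b·302 = 971.05.
At (65, 351): z = −8.7 − 152.2 + 971.05 = 810.1 m.

810.1 m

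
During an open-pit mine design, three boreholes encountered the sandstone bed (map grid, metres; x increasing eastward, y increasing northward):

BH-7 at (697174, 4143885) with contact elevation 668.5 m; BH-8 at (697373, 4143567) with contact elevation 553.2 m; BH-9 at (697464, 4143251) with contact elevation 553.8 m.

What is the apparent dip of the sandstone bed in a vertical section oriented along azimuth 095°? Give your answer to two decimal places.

46.33°

Let the plane be z = a·x + b·y + c.
BH-8−BH-7: 199a − 318b = −115.3;  BH-9−BH-7: 290a − 634b = −114.7.
Solving gives a = −1.07894, b = −0.31261.
Unit vector along 095° is (sin 95°, cos 95°) = (0.9962, -0.0872).
Slope in that direction = a·(0.9962) + b·(-0.0872) = −1.04759.
Apparent dip = arctan|1.04759| = 46.33° (true dip is 48.3°, so apparent ≤ true as expected).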